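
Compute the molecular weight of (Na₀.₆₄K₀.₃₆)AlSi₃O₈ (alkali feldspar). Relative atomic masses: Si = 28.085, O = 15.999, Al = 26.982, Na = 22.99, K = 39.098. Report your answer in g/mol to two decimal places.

The formula mass is the sum 0.64×22.99 + 0.36×39.098 + 1×26.982 + 3×28.085 + 8×15.999.

268.02 g/mol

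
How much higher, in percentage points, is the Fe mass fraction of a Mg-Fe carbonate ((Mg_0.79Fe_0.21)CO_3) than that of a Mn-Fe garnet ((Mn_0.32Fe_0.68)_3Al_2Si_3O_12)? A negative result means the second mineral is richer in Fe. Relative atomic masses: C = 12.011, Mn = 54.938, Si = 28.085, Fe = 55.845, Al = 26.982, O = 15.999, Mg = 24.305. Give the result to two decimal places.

-10.03 percentage points

Fe in (Mg_0.79Fe_0.21)CO_3: molar mass 90.936 g/mol; 0.21×55.845 = 11.727 g → 12.90 wt%.
Fe in (Mn_0.32Fe_0.68)_3Al_2Si_3O_12: molar mass 496.871 g/mol; 2.04×55.845 = 113.924 g → 22.93 wt%.
Difference = 12.90 − 22.93 = -10.03 percentage points.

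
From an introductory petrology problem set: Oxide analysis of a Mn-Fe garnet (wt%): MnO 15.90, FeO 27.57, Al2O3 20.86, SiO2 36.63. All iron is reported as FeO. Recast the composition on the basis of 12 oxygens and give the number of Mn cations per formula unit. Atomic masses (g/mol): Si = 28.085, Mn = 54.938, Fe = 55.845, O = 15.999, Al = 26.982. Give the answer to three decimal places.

1.102 Mn apfu

MnO (M=70.937): mol = 0.22414; Mn = 0.22414, O = 0.22414.
FeO (M=71.844): mol = 0.38375; Fe = 0.38375, O = 0.38375.
Al2O3 (M=101.961): mol = 0.20459; Al = 0.40918, O = 0.61377.
SiO2 (M=60.083): mol = 0.60966; Si = 0.60966, O = 1.21932.
ΣO = 2.44098; factor = 12/ΣO = 4.91606.
Mn apfu = 0.22414 × 4.91606 = 1.102.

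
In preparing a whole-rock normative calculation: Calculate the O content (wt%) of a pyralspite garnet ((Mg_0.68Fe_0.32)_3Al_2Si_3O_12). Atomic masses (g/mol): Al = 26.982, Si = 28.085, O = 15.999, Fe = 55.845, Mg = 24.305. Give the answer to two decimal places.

Molar mass of (Mg_0.68Fe_0.32)_3Al_2Si_3O_12: 2.04*24.305 + 0.96*55.845 + 2*26.982 + 3*28.085 + 12*15.999 = 433.400 g/mol.
Mass of O per formula unit: 12 × 15.999 = 191.988 g.
Weight fraction O = 191.988 / 433.400 = 0.4430.

44.30 wt%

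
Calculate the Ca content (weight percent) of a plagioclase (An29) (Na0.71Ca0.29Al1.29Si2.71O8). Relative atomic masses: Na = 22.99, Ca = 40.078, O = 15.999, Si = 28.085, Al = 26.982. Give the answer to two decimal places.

M(Na0.71Ca0.29Al1.29Si2.71O8) = 266.855 g/mol.
Ca contributes 0.29 × 40.078 = 11.623 g per mole.
11.623/266.855 = 0.0436 → 4.36%.

4.36 weight percent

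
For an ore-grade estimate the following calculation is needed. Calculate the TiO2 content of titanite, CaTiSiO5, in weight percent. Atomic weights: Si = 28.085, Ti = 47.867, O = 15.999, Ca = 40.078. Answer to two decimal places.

40.74 wt%

Molar mass of CaTiSiO5 = 1·40.078 + 1·47.867 + 1·28.085 + 5·15.999 = 196.025 g/mol.
Each formula unit contains 1 Ti, equivalent to 1/1 = 1.0000 mol TiO2.
M(TiO2) = 1×47.867 + 2×15.999 = 79.865 g/mol.
Mass of TiO2 per formula unit = 1.0000 × 79.865 = 79.865 g.
TiO2 wt% = 79.865 / 196.025 × 100 = 40.74%.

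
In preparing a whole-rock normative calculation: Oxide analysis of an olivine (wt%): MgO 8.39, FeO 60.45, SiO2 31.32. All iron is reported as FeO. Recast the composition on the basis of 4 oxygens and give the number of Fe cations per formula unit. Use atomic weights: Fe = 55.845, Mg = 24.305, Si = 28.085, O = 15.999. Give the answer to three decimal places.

MgO: 8.39/40.304 = 0.20817 mol → 0.20817 mol Mg, 0.20817 mol O.
FeO: 60.45/71.844 = 0.84141 mol → 0.84141 mol Fe, 0.84141 mol O.
SiO2: 31.32/60.083 = 0.52128 mol → 0.52128 mol Si, 1.04256 mol O.
Total oxygen = 2.09214 mol. Normalization factor = 4/2.09214 = 1.91192.
Fe per 4 O = 0.84141 × 1.91192 = 1.609.

1.609 Fe apfu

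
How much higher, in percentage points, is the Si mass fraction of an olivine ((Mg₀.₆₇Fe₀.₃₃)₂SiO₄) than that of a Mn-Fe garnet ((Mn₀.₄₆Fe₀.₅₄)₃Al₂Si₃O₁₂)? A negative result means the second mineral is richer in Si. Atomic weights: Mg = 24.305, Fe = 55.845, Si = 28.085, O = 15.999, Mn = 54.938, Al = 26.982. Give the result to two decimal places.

M((Mg₀.₆₇Fe₀.₃₃)₂SiO₄) = 161.507 g/mol, so wt% Si = 28.085/161.507 × 100 = 17.39%.
M((Mn₀.₄₆Fe₀.₅₄)₃Al₂Si₃O₁₂) = 496.490 g/mol, so wt% Si = 84.255/496.490 × 100 = 16.97%.
17.39 − 16.97 = 0.42 pp.

0.42 percentage points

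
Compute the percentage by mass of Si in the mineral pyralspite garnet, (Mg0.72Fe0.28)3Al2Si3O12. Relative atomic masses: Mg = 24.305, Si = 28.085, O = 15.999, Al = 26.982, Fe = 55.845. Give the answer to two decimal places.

Molar mass of (Mg0.72Fe0.28)3Al2Si3O12: 2.16·24.305 + 0.84·55.845 + 2·26.982 + 3·28.085 + 12·15.999 = 429.616 g/mol.
Mass of Si per formula unit: 3 × 28.085 = 84.255 g.
Weight fraction Si = 84.255 / 429.616 = 0.1961.

19.61 wt%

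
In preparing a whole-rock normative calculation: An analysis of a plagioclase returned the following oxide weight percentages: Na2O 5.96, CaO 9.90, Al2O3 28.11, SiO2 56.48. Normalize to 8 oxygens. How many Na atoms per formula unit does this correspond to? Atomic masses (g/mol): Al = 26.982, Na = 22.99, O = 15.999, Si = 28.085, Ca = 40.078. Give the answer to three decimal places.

5.96 wt% Na2O ÷ 61.979 g/mol = 0.09616 mol, giving 0.19232 Na and 0.09616 O.
9.90 wt% CaO ÷ 56.077 g/mol = 0.17654 mol, giving 0.17654 Ca and 0.17654 O.
28.11 wt% Al2O3 ÷ 101.961 g/mol = 0.27569 mol, giving 0.55138 Al and 0.82707 O.
56.48 wt% SiO2 ÷ 60.083 g/mol = 0.94003 mol, giving 0.94003 Si and 1.88006 O.
Oxygen sums to 2.97983; scaling by 8/2.97983 = 2.68472 puts the formula on 8 O.
Na: 0.19232 × 2.68472 = 0.516 atoms per formula unit.

0.516 Na apfu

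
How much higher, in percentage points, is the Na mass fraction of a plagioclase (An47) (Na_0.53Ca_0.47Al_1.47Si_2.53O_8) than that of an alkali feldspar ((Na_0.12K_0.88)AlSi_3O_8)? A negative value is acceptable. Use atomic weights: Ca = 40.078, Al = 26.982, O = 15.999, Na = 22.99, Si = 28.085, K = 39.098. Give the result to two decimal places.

3.52 percentage points

Na in Na_0.53Ca_0.47Al_1.47Si_2.53O_8: molar mass 269.732 g/mol; 0.53×22.99 = 12.185 g → 4.52 wt%.
Na in (Na_0.12K_0.88)AlSi_3O_8: molar mass 276.394 g/mol; 0.12×22.99 = 2.759 g → 1.00 wt%.
Difference = 4.52 − 1.00 = 3.52 percentage points.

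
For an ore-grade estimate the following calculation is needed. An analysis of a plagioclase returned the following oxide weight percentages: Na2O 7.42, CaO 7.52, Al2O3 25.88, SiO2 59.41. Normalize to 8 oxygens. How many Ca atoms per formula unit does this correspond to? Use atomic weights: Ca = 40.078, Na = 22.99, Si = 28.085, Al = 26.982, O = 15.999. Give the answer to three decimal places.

Na2O: 7.42/61.979 = 0.11972 mol → 0.23944 mol Na, 0.11972 mol O.
CaO: 7.52/56.077 = 0.13410 mol → 0.13410 mol Ca, 0.13410 mol O.
Al2O3: 25.88/101.961 = 0.25382 mol → 0.50764 mol Al, 0.76146 mol O.
SiO2: 59.41/60.083 = 0.98880 mol → 0.98880 mol Si, 1.97760 mol O.
Total oxygen = 2.99288 mol. Normalization factor = 8/2.99288 = 2.67301.
Ca per 8 O = 0.13410 × 2.67301 = 0.358.

0.358 Ca apfu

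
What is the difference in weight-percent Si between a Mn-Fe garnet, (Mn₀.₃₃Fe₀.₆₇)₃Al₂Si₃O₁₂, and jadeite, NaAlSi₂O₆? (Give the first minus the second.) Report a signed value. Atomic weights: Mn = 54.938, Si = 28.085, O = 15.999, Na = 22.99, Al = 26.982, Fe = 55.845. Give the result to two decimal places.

First mineral: 84.255 g Si in 496.844 g formula = 16.96 wt% Si.
Second mineral: 56.170 g Si in 202.136 g formula = 27.79 wt% Si.
16.96% − 27.79% gives a difference of -10.83 percentage points.

-10.83 percentage points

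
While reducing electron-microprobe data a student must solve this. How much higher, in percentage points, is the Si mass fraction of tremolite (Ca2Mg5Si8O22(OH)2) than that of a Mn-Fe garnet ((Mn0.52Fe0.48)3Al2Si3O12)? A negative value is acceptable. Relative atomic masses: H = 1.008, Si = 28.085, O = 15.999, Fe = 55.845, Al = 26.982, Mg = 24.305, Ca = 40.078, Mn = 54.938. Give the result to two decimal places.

First mineral: 224.680 g Si in 812.353 g formula = 27.66 wt% Si.
Second mineral: 84.255 g Si in 496.327 g formula = 16.98 wt% Si.
27.66% − 16.98% gives a difference of 10.68 percentage points.

10.68 percentage points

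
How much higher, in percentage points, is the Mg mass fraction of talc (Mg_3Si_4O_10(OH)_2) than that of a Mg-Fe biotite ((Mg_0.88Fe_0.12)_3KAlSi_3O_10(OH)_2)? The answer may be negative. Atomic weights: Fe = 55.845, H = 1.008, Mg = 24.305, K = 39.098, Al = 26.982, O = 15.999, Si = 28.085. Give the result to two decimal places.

4.26 percentage points

Mg in Mg_3Si_4O_10(OH)_2: molar mass 379.259 g/mol; 3×24.305 = 72.915 g → 19.23 wt%.
Mg in (Mg_0.88Fe_0.12)_3KAlSi_3O_10(OH)_2: molar mass 428.608 g/mol; 2.64×24.305 = 64.165 g → 14.97 wt%.
Difference = 19.23 − 14.97 = 4.26 percentage points.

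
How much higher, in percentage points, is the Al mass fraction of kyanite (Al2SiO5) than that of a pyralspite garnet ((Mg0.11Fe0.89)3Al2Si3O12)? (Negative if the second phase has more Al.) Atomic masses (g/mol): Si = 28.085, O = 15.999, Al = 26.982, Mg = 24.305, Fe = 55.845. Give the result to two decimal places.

First mineral: 53.964 g Al in 162.044 g formula = 33.30 wt% Al.
Second mineral: 53.964 g Al in 487.334 g formula = 11.07 wt% Al.
33.30% − 11.07% gives a difference of 22.23 percentage points.

22.23 percentage points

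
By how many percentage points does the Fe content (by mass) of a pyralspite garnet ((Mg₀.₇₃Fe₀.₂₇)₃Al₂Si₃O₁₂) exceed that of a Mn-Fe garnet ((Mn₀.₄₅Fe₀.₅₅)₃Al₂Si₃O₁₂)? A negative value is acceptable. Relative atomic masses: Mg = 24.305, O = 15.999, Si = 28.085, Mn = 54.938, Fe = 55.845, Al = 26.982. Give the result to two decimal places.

-8.01 percentage points

M((Mg₀.₇₃Fe₀.₂₇)₃Al₂Si₃O₁₂) = 428.669 g/mol, so wt% Fe = 45.234/428.669 × 100 = 10.55%.
M((Mn₀.₄₅Fe₀.₅₅)₃Al₂Si₃O₁₂) = 496.518 g/mol, so wt% Fe = 92.144/496.518 × 100 = 18.56%.
10.55 − 18.56 = -8.01 pp.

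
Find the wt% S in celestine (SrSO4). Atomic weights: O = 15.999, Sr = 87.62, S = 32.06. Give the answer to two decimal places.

17.45 wt%

M(SrSO4) = 183.676 g/mol.
S contributes 1 × 32.06 = 32.060 g per mole.
32.060/183.676 = 0.1745 → 17.45%.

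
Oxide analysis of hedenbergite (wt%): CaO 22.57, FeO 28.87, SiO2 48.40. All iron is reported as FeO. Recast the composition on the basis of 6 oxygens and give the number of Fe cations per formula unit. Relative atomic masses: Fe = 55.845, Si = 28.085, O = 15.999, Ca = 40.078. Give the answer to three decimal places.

0.998 Fe apfu

CaO: 22.57/56.077 = 0.40248 mol → 0.40248 mol Ca, 0.40248 mol O.
FeO: 28.87/71.844 = 0.40184 mol → 0.40184 mol Fe, 0.40184 mol O.
SiO2: 48.40/60.083 = 0.80555 mol → 0.80555 mol Si, 1.61110 mol O.
Total oxygen = 2.41542 mol. Normalization factor = 6/2.41542 = 2.48404.
Fe per 6 O = 0.40184 × 2.48404 = 0.998.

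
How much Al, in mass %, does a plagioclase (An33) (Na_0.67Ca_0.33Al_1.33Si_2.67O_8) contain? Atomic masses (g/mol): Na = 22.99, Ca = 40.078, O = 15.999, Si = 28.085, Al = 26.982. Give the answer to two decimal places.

Formula mass = 0.67*22.99 + 0.33*40.078 + 1.33*26.982 + 2.67*28.085 + 8*15.999 = 267.494 g/mol, of which 35.886 g is Al.
So Al makes up 35.886/267.494 = 0.1342 of the mass, i.e. 13.42%.

13.42 mass %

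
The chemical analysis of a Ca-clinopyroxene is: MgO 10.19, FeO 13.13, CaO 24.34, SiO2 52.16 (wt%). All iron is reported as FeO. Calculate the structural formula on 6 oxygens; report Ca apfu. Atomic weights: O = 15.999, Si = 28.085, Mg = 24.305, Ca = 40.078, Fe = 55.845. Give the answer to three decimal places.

0.999 Ca apfu

MgO (M=40.304): mol = 0.25283; Mg = 0.25283, O = 0.25283.
FeO (M=71.844): mol = 0.18276; Fe = 0.18276, O = 0.18276.
CaO (M=56.077): mol = 0.43405; Ca = 0.43405, O = 0.43405.
SiO2 (M=60.083): mol = 0.86813; Si = 0.86813, O = 1.73626.
ΣO = 2.60590; factor = 6/ΣO = 2.30247.
Ca apfu = 0.43405 × 2.30247 = 0.999.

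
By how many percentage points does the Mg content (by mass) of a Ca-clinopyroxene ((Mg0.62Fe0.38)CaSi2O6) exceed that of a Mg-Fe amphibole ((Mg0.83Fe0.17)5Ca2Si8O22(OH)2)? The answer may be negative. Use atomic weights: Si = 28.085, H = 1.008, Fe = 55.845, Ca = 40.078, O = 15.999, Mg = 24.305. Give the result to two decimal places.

-5.43 percentage points

M((Mg0.62Fe0.38)CaSi2O6) = 228.532 g/mol, so wt% Mg = 15.069/228.532 × 100 = 6.59%.
M((Mg0.83Fe0.17)5Ca2Si8O22(OH)2) = 839.162 g/mol, so wt% Mg = 100.866/839.162 × 100 = 12.02%.
6.59 − 12.02 = -5.43 pp.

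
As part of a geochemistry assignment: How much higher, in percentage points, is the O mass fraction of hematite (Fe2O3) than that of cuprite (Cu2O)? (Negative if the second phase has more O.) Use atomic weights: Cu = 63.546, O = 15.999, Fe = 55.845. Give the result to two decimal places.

18.88 percentage points

O in Fe2O3: molar mass 159.687 g/mol; 3×15.999 = 47.997 g → 30.06 wt%.
O in Cu2O: molar mass 143.091 g/mol; 1×15.999 = 15.999 g → 11.18 wt%.
Difference = 30.06 − 11.18 = 18.88 percentage points.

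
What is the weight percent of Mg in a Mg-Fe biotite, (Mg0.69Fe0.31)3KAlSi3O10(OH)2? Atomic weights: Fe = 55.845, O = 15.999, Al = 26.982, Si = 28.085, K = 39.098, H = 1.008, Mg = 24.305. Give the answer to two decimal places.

Formula mass = 2.07×24.305 + 0.93×55.845 + 1×39.098 + 1×26.982 + 3×28.085 + 12×15.999 + 2×1.008 = 446.586 g/mol, of which 50.311 g is Mg.
So Mg makes up 50.311/446.586 = 0.1127 of the mass, i.e. 11.27%.

11.27 wt%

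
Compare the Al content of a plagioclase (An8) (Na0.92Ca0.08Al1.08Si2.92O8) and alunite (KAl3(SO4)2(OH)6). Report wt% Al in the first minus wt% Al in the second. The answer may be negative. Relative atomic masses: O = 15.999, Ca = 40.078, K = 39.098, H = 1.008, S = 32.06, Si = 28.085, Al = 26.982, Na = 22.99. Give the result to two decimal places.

First mineral: 29.141 g Al in 263.498 g formula = 11.06 wt% Al.
Second mineral: 80.946 g Al in 414.198 g formula = 19.54 wt% Al.
11.06% − 19.54% gives a difference of -8.48 percentage points.

-8.48 percentage points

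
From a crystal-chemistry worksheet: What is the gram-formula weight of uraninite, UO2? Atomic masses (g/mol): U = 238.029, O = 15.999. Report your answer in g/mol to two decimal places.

U: 1 × 238.029 = 238.0290
O: 2 × 15.999 = 31.9980
Summing the contributions gives the formula mass.

270.03 g/mol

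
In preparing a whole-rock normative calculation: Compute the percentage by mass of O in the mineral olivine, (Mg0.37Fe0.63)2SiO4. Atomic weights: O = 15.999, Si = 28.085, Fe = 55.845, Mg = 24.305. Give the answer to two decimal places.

M((Mg0.37Fe0.63)2SiO4) = 180.431 g/mol.
O contributes 4 × 15.999 = 63.996 g per mole.
63.996/180.431 = 0.3547 → 35.47%.

35.47 mass %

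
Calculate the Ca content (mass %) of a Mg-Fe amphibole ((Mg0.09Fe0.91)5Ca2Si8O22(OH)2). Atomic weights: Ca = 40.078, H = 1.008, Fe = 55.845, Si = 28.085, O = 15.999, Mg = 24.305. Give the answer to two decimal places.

M((Mg0.09Fe0.91)5Ca2Si8O22(OH)2) = 955.860 g/mol.
Ca contributes 2 × 40.078 = 80.156 g per mole.
80.156/955.860 = 0.0839 → 8.39%.

8.39 mass %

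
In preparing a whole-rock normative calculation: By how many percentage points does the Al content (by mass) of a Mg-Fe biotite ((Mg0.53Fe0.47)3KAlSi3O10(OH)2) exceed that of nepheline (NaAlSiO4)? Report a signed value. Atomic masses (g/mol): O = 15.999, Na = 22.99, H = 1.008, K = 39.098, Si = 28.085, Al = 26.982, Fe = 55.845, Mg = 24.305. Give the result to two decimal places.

-13.15 percentage points

First mineral: 26.982 g Al in 461.725 g formula = 5.84 wt% Al.
Second mineral: 26.982 g Al in 142.053 g formula = 18.99 wt% Al.
5.84% − 18.99% gives a difference of -13.15 percentage points.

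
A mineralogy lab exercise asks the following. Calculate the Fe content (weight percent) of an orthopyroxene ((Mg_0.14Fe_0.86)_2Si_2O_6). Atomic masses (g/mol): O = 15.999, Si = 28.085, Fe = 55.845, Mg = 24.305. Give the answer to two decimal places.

37.66 weight percent

Formula mass = 0.28*24.305 + 1.72*55.845 + 2*28.085 + 6*15.999 = 255.023 g/mol, of which 96.053 g is Fe.
So Fe makes up 96.053/255.023 = 0.3766 of the mass, i.e. 37.66%.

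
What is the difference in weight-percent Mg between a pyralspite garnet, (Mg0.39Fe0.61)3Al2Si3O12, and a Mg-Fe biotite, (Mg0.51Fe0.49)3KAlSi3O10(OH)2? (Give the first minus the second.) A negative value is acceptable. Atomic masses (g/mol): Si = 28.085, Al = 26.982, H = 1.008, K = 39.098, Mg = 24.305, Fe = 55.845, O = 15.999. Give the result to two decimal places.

M((Mg0.39Fe0.61)3Al2Si3O12) = 460.840 g/mol, so wt% Mg = 28.437/460.840 × 100 = 6.17%.
M((Mg0.51Fe0.49)3KAlSi3O10(OH)2) = 463.618 g/mol, so wt% Mg = 37.187/463.618 × 100 = 8.02%.
6.17 − 8.02 = -1.85 pp.

-1.85 percentage points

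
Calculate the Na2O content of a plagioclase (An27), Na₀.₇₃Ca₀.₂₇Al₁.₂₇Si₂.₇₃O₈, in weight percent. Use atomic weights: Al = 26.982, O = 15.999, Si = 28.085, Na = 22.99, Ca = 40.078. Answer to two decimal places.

Formula mass = 266.535 g/mol.
0.73 Na → 0.3650 mol Na2O per formula unit; M(Na2O) = 61.979, so Na2O mass = 22.622 g.
22.622/266.535 × 100 = 8.49 wt%.

8.49 wt%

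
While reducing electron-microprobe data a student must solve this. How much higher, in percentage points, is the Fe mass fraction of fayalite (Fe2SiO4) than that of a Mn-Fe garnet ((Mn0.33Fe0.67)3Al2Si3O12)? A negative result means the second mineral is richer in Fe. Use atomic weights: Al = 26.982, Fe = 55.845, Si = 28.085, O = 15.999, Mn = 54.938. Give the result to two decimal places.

M(Fe2SiO4) = 203.771 g/mol, so wt% Fe = 111.690/203.771 × 100 = 54.81%.
M((Mn0.33Fe0.67)3Al2Si3O12) = 496.844 g/mol, so wt% Fe = 112.248/496.844 × 100 = 22.59%.
54.81 − 22.59 = 32.22 pp.

32.22 percentage points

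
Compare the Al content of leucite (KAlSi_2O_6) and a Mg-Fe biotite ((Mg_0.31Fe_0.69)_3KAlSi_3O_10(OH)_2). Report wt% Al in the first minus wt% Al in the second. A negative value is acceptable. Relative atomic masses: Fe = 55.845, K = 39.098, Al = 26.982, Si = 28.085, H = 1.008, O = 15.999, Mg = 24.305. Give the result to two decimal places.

First mineral: 26.982 g Al in 218.244 g formula = 12.36 wt% Al.
Second mineral: 26.982 g Al in 482.542 g formula = 5.59 wt% Al.
12.36% − 5.59% gives a difference of 6.77 percentage points.

6.77 percentage points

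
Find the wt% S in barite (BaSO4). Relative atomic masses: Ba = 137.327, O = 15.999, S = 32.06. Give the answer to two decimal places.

Formula mass = 1·137.327 + 1·32.06 + 4·15.999 = 233.383 g/mol, of which 32.060 g is S.
So S makes up 32.060/233.383 = 0.1374 of the mass, i.e. 13.74%.

13.74 wt%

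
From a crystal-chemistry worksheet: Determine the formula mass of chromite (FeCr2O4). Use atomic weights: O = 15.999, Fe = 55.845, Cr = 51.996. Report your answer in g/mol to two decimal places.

The formula mass is the sum 1·55.845 + 2·51.996 + 4·15.999.

223.83 g/mol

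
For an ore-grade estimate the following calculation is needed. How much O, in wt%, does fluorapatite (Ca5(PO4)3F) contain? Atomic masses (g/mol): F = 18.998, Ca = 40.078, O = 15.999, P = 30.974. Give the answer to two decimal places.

Formula mass = 5×40.078 + 3×30.974 + 12×15.999 + 1×18.998 = 504.298 g/mol, of which 191.988 g is O.
So O makes up 191.988/504.298 = 0.3807 of the mass, i.e. 38.07%.

38.07 wt%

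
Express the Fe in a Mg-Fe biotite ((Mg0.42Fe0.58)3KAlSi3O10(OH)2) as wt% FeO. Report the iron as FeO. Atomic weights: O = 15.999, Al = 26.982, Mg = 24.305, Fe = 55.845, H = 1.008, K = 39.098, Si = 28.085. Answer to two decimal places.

Molar mass of (Mg0.42Fe0.58)3KAlSi3O10(OH)2 = 1.26·24.305 + 1.74·55.845 + 1·39.098 + 1·26.982 + 3·28.085 + 12·15.999 + 2·1.008 = 472.134 g/mol.
Each formula unit contains 1.74 Fe, equivalent to 1.74/1 = 1.7400 mol FeO.
M(FeO) = 1×55.845 + 1×15.999 = 71.844 g/mol.
Mass of FeO per formula unit = 1.7400 × 71.844 = 125.009 g.
FeO wt% = 125.009 / 472.134 × 100 = 26.48%.

26.48 wt%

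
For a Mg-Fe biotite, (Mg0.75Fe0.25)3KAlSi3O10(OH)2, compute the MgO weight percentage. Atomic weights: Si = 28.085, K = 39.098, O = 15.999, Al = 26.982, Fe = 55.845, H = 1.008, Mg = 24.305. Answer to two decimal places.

Formula mass = 440.909 g/mol.
2.25 Mg → 2.2500 mol MgO per formula unit; M(MgO) = 40.304, so MgO mass = 90.684 g.
90.684/440.909 × 100 = 20.57 wt%.

20.57 wt%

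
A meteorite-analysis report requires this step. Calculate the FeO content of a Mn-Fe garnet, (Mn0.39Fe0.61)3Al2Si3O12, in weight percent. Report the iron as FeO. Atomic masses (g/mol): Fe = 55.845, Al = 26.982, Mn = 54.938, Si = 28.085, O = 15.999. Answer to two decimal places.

Molar mass of (Mn0.39Fe0.61)3Al2Si3O12 = 1.17·54.938 + 1.83·55.845 + 2·26.982 + 3·28.085 + 12·15.999 = 496.681 g/mol.
Each formula unit contains 1.83 Fe, equivalent to 1.83/1 = 1.8300 mol FeO.
M(FeO) = 1×55.845 + 1×15.999 = 71.844 g/mol.
Mass of FeO per formula unit = 1.8300 × 71.844 = 131.475 g.
FeO wt% = 131.475 / 496.681 × 100 = 26.47%.

26.47 wt%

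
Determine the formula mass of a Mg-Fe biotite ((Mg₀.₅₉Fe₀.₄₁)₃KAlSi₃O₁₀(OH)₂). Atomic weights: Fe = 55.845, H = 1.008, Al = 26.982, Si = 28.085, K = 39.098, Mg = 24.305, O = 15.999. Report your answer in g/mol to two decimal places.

456.05 g/mol

M = 1.77*24.305 + 1.23*55.845 + 1*39.098 + 1*26.982 + 3*28.085 + 12*15.999 + 2*1.008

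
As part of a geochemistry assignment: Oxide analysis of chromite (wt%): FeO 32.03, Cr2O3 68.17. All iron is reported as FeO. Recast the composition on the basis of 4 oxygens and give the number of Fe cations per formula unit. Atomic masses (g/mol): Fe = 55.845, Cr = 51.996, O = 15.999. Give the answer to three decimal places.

FeO: 32.03/71.844 = 0.44583 mol → 0.44583 mol Fe, 0.44583 mol O.
Cr2O3: 68.17/151.989 = 0.44852 mol → 0.89704 mol Cr, 1.34556 mol O.
Total oxygen = 1.79139 mol. Normalization factor = 4/1.79139 = 2.23290.
Fe per 4 O = 0.44583 × 2.23290 = 0.995.

0.995 Fe apfu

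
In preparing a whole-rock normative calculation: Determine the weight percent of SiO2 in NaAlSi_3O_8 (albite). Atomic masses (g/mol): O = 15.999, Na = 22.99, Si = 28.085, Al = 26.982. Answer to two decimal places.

M(NaAlSi_3O_8) = 262.219 g/mol; M(SiO2) = 60.083 g/mol.
Moles SiO2 per formula unit = 3 Si ÷ 1 = 3.0000.
SiO2 fraction = (3.0000 × 60.083) / 262.219 = 180.249/262.219 = 0.6874.

68.74 wt%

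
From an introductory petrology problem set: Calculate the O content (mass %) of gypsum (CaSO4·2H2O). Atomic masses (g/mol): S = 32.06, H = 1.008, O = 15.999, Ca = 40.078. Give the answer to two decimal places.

55.76 mass %

Formula mass = 1×40.078 + 1×32.06 + 6×15.999 + 4×1.008 = 172.164 g/mol, of which 95.994 g is O.
So O makes up 95.994/172.164 = 0.5576 of the mass, i.e. 55.76%.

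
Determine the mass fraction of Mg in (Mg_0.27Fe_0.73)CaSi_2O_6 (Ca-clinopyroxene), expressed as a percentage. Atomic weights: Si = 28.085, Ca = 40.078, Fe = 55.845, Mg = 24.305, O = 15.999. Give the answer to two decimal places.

2.74 weight percent

M((Mg_0.27Fe_0.73)CaSi_2O_6) = 239.571 g/mol.
Mg contributes 0.27 × 24.305 = 6.562 g per mole.
6.562/239.571 = 0.0274 → 2.74%.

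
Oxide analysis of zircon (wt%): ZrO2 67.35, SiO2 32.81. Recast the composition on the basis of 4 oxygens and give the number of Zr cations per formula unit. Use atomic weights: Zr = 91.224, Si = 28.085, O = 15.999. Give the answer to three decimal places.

1.000 Zr apfu

ZrO2 (M=123.222): mol = 0.54657; Zr = 0.54657, O = 1.09314.
SiO2 (M=60.083): mol = 0.54608; Si = 0.54608, O = 1.09216.
ΣO = 2.18530; factor = 4/ΣO = 1.83041.
Zr apfu = 0.54657 × 1.83041 = 1.000.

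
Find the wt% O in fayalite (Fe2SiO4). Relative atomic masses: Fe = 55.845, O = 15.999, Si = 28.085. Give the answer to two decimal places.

31.41 wt%

Formula mass = 2*55.845 + 1*28.085 + 4*15.999 = 203.771 g/mol, of which 63.996 g is O.
So O makes up 63.996/203.771 = 0.3141 of the mass, i.e. 31.41%.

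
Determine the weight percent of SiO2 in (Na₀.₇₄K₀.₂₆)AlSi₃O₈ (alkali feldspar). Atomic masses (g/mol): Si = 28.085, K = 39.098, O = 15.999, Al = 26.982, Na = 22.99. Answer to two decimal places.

67.66 wt%

M((Na₀.₇₄K₀.₂₆)AlSi₃O₈) = 266.407 g/mol; M(SiO2) = 60.083 g/mol.
Moles SiO2 per formula unit = 3 Si ÷ 1 = 3.0000.
SiO2 fraction = (3.0000 × 60.083) / 266.407 = 180.249/266.407 = 0.6766.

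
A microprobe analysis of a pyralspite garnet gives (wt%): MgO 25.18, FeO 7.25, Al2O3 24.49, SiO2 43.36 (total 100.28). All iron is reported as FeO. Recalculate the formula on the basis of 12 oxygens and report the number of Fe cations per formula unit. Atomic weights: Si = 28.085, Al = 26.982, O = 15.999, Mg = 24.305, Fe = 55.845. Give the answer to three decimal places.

MgO (M=40.304): mol = 0.62475; Mg = 0.62475, O = 0.62475.
FeO (M=71.844): mol = 0.10091; Fe = 0.10091, O = 0.10091.
Al2O3 (M=101.961): mol = 0.24019; Al = 0.48038, O = 0.72057.
SiO2 (M=60.083): mol = 0.72167; Si = 0.72167, O = 1.44334.
ΣO = 2.88957; factor = 12/ΣO = 4.15287.
Fe apfu = 0.10091 × 4.15287 = 0.419.

0.419 Fe apfu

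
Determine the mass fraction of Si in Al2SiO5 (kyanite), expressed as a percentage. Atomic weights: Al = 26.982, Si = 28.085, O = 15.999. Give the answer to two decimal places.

Formula mass = 2×26.982 + 1×28.085 + 5×15.999 = 162.044 g/mol, of which 28.085 g is Si.
So Si makes up 28.085/162.044 = 0.1733 of the mass, i.e. 17.33%.

17.33 wt%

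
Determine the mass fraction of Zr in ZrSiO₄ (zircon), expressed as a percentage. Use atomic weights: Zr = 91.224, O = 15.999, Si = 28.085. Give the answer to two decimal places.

M(ZrSiO₄) = 183.305 g/mol.
Zr contributes 1 × 91.224 = 91.224 g per mole.
91.224/183.305 = 0.4977 → 49.77%.

49.77 wt%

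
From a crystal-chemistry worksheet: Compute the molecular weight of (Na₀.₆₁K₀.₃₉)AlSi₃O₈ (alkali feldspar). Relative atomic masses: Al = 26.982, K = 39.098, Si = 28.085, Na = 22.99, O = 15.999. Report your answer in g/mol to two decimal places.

268.50 g/mol

M = 0.61(22.99) + 0.39(39.098) + 1(26.982) + 3(28.085) + 8(15.999)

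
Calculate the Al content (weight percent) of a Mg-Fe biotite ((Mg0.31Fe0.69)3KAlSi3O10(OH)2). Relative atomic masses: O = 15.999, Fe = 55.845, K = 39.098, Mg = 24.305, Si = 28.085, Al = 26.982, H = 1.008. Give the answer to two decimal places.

5.59 weight percent

Formula mass = 0.93×24.305 + 2.07×55.845 + 1×39.098 + 1×26.982 + 3×28.085 + 12×15.999 + 2×1.008 = 482.542 g/mol, of which 26.982 g is Al.
So Al makes up 26.982/482.542 = 0.0559 of the mass, i.e. 5.59%.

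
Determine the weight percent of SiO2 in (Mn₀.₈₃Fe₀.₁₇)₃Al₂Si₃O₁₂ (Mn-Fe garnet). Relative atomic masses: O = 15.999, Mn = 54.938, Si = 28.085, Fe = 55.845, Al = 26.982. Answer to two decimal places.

Formula mass = 495.484 g/mol.
3 Si → 3.0000 mol SiO2 per formula unit; M(SiO2) = 60.083, so SiO2 mass = 180.249 g.
180.249/495.484 × 100 = 36.38 wt%.

36.38 wt%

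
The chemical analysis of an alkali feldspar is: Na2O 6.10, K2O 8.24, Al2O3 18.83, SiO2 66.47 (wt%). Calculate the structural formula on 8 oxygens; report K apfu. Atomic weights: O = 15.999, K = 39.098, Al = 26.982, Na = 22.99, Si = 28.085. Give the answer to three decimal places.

0.474 K apfu

6.10 wt% Na2O ÷ 61.979 g/mol = 0.09842 mol, giving 0.19684 Na and 0.09842 O.
8.24 wt% K2O ÷ 94.195 g/mol = 0.08748 mol, giving 0.17496 K and 0.08748 O.
18.83 wt% Al2O3 ÷ 101.961 g/mol = 0.18468 mol, giving 0.36936 Al and 0.55404 O.
66.47 wt% SiO2 ÷ 60.083 g/mol = 1.10630 mol, giving 1.10630 Si and 2.21260 O.
Oxygen sums to 2.95254; scaling by 8/2.95254 = 2.70953 puts the formula on 8 O.
K: 0.17496 × 2.70953 = 0.474 atoms per formula unit.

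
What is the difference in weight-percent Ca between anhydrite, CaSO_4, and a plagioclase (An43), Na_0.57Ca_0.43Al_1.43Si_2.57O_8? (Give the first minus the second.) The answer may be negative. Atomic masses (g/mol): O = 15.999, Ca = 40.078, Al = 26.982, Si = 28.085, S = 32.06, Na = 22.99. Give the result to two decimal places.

First mineral: 40.078 g Ca in 136.134 g formula = 29.44 wt% Ca.
Second mineral: 17.234 g Ca in 269.093 g formula = 6.40 wt% Ca.
29.44% − 6.40% gives a difference of 23.04 percentage points.

23.04 percentage points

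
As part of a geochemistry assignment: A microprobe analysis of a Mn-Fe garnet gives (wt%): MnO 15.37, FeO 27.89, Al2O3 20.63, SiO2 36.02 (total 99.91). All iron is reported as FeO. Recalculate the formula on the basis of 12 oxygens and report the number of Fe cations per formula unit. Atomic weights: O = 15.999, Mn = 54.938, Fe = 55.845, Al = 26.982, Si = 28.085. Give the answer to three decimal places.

MnO: 15.37/70.937 = 0.21667 mol → 0.21667 mol Mn, 0.21667 mol O.
FeO: 27.89/71.844 = 0.38820 mol → 0.38820 mol Fe, 0.38820 mol O.
Al2O3: 20.63/101.961 = 0.20233 mol → 0.40466 mol Al, 0.60699 mol O.
SiO2: 36.02/60.083 = 0.59950 mol → 0.59950 mol Si, 1.19900 mol O.
Total oxygen = 2.41086 mol. Normalization factor = 12/2.41086 = 4.97748.
Fe per 12 O = 0.38820 × 4.97748 = 1.932.

1.932 Fe apfu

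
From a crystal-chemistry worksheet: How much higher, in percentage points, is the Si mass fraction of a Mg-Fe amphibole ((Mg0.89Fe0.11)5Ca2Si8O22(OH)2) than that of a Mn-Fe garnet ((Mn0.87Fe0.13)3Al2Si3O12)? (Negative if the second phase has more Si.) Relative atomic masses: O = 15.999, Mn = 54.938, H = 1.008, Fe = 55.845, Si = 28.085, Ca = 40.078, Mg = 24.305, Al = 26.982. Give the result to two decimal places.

Si in (Mg0.89Fe0.11)5Ca2Si8O22(OH)2: molar mass 829.700 g/mol; 8×28.085 = 224.680 g → 27.08 wt%.
Si in (Mn0.87Fe0.13)3Al2Si3O12: molar mass 495.375 g/mol; 3×28.085 = 84.255 g → 17.01 wt%.
Difference = 27.08 − 17.01 = 10.07 percentage points.

10.07 percentage points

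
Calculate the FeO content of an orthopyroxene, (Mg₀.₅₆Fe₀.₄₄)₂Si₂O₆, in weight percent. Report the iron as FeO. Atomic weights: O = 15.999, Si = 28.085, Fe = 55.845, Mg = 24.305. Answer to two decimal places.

27.67 wt%

M((Mg₀.₅₆Fe₀.₄₄)₂Si₂O₆) = 228.529 g/mol; M(FeO) = 71.844 g/mol.
Moles FeO per formula unit = 0.88 Fe ÷ 1 = 0.8800.
FeO fraction = (0.8800 × 71.844) / 228.529 = 63.223/228.529 = 0.2767.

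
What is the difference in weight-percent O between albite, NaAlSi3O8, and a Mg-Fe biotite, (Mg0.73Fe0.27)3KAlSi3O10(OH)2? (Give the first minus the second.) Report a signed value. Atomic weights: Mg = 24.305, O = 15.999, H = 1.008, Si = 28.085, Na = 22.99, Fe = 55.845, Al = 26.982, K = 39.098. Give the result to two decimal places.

5.45 percentage points

O in NaAlSi3O8: molar mass 262.219 g/mol; 8×15.999 = 127.992 g → 48.81 wt%.
O in (Mg0.73Fe0.27)3KAlSi3O10(OH)2: molar mass 442.801 g/mol; 12×15.999 = 191.988 g → 43.36 wt%.
Difference = 48.81 − 43.36 = 5.45 percentage points.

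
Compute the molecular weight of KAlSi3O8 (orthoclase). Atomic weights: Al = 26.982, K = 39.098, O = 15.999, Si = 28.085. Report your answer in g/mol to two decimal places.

M = 1·39.098 + 1·26.982 + 3·28.085 + 8·15.999

278.33 g/mol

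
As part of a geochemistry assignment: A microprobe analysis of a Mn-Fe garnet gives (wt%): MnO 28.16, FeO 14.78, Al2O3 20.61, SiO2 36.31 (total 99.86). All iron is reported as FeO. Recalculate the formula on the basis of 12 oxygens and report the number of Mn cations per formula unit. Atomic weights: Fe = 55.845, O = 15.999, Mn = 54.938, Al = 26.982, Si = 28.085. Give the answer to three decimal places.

MnO: 28.16/70.937 = 0.39697 mol → 0.39697 mol Mn, 0.39697 mol O.
FeO: 14.78/71.844 = 0.20572 mol → 0.20572 mol Fe, 0.20572 mol O.
Al2O3: 20.61/101.961 = 0.20214 mol → 0.40428 mol Al, 0.60642 mol O.
SiO2: 36.31/60.083 = 0.60433 mol → 0.60433 mol Si, 1.20866 mol O.
Total oxygen = 2.41777 mol. Normalization factor = 12/2.41777 = 4.96325.
Mn per 12 O = 0.39697 × 4.96325 = 1.970.

1.970 Mn apfu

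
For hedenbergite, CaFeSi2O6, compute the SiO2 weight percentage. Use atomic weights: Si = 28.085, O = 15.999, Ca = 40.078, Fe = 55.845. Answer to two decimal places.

Formula mass = 248.087 g/mol.
2 Si → 2.0000 mol SiO2 per formula unit; M(SiO2) = 60.083, so SiO2 mass = 120.166 g.
120.166/248.087 × 100 = 48.44 wt%.

48.44 wt%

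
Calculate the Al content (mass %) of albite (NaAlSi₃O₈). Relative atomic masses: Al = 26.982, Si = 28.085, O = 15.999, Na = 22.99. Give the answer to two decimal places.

10.29 mass %

M(NaAlSi₃O₈) = 262.219 g/mol.
Al contributes 1 × 26.982 = 26.982 g per mole.
26.982/262.219 = 0.1029 → 10.29%.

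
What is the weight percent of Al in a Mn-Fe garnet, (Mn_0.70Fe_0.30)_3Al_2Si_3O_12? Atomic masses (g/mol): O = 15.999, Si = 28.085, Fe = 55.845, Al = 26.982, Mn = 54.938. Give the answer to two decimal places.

10.88 weight percent

Molar mass of (Mn_0.70Fe_0.30)_3Al_2Si_3O_12: 2.10·54.938 + 0.90·55.845 + 2·26.982 + 3·28.085 + 12·15.999 = 495.837 g/mol.
Mass of Al per formula unit: 2 × 26.982 = 53.964 g.
Weight fraction Al = 53.964 / 495.837 = 0.1088.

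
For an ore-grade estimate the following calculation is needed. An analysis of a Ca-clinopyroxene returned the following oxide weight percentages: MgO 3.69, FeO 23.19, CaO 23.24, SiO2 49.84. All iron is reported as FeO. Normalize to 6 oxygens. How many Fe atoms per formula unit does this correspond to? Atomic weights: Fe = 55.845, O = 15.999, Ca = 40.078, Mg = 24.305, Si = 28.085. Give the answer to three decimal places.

3.69 wt% MgO ÷ 40.304 g/mol = 0.09155 mol, giving 0.09155 Mg and 0.09155 O.
23.19 wt% FeO ÷ 71.844 g/mol = 0.32278 mol, giving 0.32278 Fe and 0.32278 O.
23.24 wt% CaO ÷ 56.077 g/mol = 0.41443 mol, giving 0.41443 Ca and 0.41443 O.
49.84 wt% SiO2 ÷ 60.083 g/mol = 0.82952 mol, giving 0.82952 Si and 1.65904 O.
Oxygen sums to 2.48780; scaling by 6/2.48780 = 2.41177 puts the formula on 6 O.
Fe: 0.32278 × 2.41177 = 0.778 atoms per formula unit.

0.778 Fe apfu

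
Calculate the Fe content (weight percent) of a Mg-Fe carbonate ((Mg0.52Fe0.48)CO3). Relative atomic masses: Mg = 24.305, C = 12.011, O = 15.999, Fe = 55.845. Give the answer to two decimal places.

26.95 weight percent

Molar mass of (Mg0.52Fe0.48)CO3: 0.52·24.305 + 0.48·55.845 + 1·12.011 + 3·15.999 = 99.452 g/mol.
Mass of Fe per formula unit: 0.48 × 55.845 = 26.806 g.
Weight fraction Fe = 26.806 / 99.452 = 0.2695.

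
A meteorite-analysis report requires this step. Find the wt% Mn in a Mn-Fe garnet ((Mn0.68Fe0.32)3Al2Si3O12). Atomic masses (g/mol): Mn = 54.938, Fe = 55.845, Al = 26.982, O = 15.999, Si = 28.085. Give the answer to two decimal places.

Formula mass = 2.04*54.938 + 0.96*55.845 + 2*26.982 + 3*28.085 + 12*15.999 = 495.892 g/mol, of which 112.074 g is Mn.
So Mn makes up 112.074/495.892 = 0.2260 of the mass, i.e. 22.60%.

22.60 mass %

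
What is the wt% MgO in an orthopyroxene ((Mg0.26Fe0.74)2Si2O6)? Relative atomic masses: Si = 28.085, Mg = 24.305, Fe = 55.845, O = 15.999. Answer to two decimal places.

8.47 wt%

M((Mg0.26Fe0.74)2Si2O6) = 247.453 g/mol; M(MgO) = 40.304 g/mol.
Moles MgO per formula unit = 0.52 Mg ÷ 1 = 0.5200.
MgO fraction = (0.5200 × 40.304) / 247.453 = 20.958/247.453 = 0.0847.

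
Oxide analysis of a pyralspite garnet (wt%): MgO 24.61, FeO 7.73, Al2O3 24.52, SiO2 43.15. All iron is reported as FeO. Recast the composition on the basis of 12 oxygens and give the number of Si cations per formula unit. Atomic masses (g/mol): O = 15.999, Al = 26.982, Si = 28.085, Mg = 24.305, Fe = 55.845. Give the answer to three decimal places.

2.997 Si apfu

MgO (M=40.304): mol = 0.61061; Mg = 0.61061, O = 0.61061.
FeO (M=71.844): mol = 0.10759; Fe = 0.10759, O = 0.10759.
Al2O3 (M=101.961): mol = 0.24048; Al = 0.48096, O = 0.72144.
SiO2 (M=60.083): mol = 0.71817; Si = 0.71817, O = 1.43634.
ΣO = 2.87598; factor = 12/ΣO = 4.17249.
Si apfu = 0.71817 × 4.17249 = 2.997.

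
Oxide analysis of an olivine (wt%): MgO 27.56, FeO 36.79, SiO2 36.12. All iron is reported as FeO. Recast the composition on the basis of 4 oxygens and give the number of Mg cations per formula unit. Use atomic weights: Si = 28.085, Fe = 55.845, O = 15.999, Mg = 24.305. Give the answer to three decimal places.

MgO (M=40.304): mol = 0.68380; Mg = 0.68380, O = 0.68380.
FeO (M=71.844): mol = 0.51208; Fe = 0.51208, O = 0.51208.
SiO2 (M=60.083): mol = 0.60117; Si = 0.60117, O = 1.20234.
ΣO = 2.39822; factor = 4/ΣO = 1.66790.
Mg apfu = 0.68380 × 1.66790 = 1.141.

1.141 Mg apfu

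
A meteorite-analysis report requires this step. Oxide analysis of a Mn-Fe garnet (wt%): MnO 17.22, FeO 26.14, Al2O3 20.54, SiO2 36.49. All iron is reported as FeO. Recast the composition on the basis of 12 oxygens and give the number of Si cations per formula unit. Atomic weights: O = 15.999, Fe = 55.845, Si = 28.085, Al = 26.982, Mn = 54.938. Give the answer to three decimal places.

3.005 Si apfu

MnO (M=70.937): mol = 0.24275; Mn = 0.24275, O = 0.24275.
FeO (M=71.844): mol = 0.36384; Fe = 0.36384, O = 0.36384.
Al2O3 (M=101.961): mol = 0.20145; Al = 0.40290, O = 0.60435.
SiO2 (M=60.083): mol = 0.60733; Si = 0.60733, O = 1.21466.
ΣO = 2.42560; factor = 12/ΣO = 4.94723.
Si apfu = 0.60733 × 4.94723 = 3.005.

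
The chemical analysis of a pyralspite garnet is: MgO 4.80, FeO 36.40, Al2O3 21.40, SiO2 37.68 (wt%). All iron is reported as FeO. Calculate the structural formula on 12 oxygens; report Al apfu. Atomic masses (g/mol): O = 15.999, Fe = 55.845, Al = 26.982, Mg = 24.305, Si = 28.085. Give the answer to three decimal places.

MgO: 4.80/40.304 = 0.11909 mol → 0.11909 mol Mg, 0.11909 mol O.
FeO: 36.40/71.844 = 0.50665 mol → 0.50665 mol Fe, 0.50665 mol O.
Al2O3: 21.40/101.961 = 0.20988 mol → 0.41976 mol Al, 0.62964 mol O.
SiO2: 37.68/60.083 = 0.62713 mol → 0.62713 mol Si, 1.25426 mol O.
Total oxygen = 2.50964 mol. Normalization factor = 12/2.50964 = 4.78156.
Al per 12 O = 0.41976 × 4.78156 = 2.007.

2.007 Al apfu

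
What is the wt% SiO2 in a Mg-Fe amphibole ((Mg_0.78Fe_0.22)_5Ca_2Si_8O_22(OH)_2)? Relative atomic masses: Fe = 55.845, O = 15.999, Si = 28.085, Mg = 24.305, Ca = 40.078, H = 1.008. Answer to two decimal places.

56.75 wt%

M((Mg_0.78Fe_0.22)_5Ca_2Si_8O_22(OH)_2) = 847.047 g/mol; M(SiO2) = 60.083 g/mol.
Moles SiO2 per formula unit = 8 Si ÷ 1 = 8.0000.
SiO2 fraction = (8.0000 × 60.083) / 847.047 = 480.664/847.047 = 0.5675.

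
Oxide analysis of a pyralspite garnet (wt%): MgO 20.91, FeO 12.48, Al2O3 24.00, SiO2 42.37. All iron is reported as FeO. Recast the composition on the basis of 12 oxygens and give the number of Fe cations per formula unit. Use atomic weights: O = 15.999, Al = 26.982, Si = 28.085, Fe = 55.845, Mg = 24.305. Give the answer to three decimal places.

0.742 Fe apfu

20.91 wt% MgO ÷ 40.304 g/mol = 0.51881 mol, giving 0.51881 Mg and 0.51881 O.
12.48 wt% FeO ÷ 71.844 g/mol = 0.17371 mol, giving 0.17371 Fe and 0.17371 O.
24.00 wt% Al2O3 ÷ 101.961 g/mol = 0.23538 mol, giving 0.47076 Al and 0.70614 O.
42.37 wt% SiO2 ÷ 60.083 g/mol = 0.70519 mol, giving 0.70519 Si and 1.41038 O.
Oxygen sums to 2.80904; scaling by 12/2.80904 = 4.27192 puts the formula on 12 O.
Fe: 0.17371 × 4.27192 = 0.742 atoms per formula unit.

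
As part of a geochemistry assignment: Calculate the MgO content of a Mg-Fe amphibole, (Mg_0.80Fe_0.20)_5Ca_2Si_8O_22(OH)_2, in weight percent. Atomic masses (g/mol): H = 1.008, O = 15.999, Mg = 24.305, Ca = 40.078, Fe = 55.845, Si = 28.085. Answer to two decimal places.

M((Mg_0.80Fe_0.20)_5Ca_2Si_8O_22(OH)_2) = 843.893 g/mol; M(MgO) = 40.304 g/mol.
Moles MgO per formula unit = 4 Mg ÷ 1 = 4.0000.
MgO fraction = (4.0000 × 40.304) / 843.893 = 161.216/843.893 = 0.1910.

19.10 wt%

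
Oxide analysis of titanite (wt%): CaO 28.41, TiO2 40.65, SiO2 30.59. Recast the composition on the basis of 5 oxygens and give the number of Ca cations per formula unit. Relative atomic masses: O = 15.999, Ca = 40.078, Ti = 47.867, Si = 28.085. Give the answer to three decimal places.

28.41 wt% CaO ÷ 56.077 g/mol = 0.50662 mol, giving 0.50662 Ca and 0.50662 O.
40.65 wt% TiO2 ÷ 79.865 g/mol = 0.50898 mol, giving 0.50898 Ti and 1.01796 O.
30.59 wt% SiO2 ÷ 60.083 g/mol = 0.50913 mol, giving 0.50913 Si and 1.01826 O.
Oxygen sums to 2.54284; scaling by 5/2.54284 = 1.96631 puts the formula on 5 O.
Ca: 0.50662 × 1.96631 = 0.996 atoms per formula unit.

0.996 Ca apfu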